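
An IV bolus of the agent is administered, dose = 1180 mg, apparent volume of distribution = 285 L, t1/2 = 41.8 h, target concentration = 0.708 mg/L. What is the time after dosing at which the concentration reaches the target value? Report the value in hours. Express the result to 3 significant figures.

C₀ = Dose / Vd = 1180 / 285 = 4.140 mg/L
k = ln2 / t½ = 0.693147 / 41.8 = 0.01658 h⁻¹
t = ln(C₀ / C) / k = ln(4.140 / 0.708) / 0.01658
  = ln(5.847) / 0.01658 = 1.766 / 0.01658 = 106.5 h

107 h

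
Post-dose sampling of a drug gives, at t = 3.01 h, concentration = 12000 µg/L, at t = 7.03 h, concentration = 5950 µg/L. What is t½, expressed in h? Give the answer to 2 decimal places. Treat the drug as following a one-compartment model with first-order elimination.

3.97 h

k = ln(C₁/C₂) / (t₂ − t₁) = ln(12000/5950) / (7.03 − 3.01)
  = 0.7015 / 4.020 = 0.1745 h⁻¹
t½ = ln2 / k = 0.693147 / 0.1745 = 3.972 h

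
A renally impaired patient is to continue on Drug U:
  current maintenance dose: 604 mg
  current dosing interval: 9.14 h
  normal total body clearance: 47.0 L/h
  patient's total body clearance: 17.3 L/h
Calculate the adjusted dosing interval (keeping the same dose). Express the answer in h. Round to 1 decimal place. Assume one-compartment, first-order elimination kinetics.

24.8 h

To keep the same average steady-state level, dosing rate must scale with clearance.
CL ratio = 17.3 / 47.0 = 0.3681
New interval (same dose) = 9.14 / 0.3681 = 24.83 h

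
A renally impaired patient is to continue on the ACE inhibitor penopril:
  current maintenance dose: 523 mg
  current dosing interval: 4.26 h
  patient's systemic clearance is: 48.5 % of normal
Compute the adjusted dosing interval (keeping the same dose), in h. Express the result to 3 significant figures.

To keep the same average steady-state level, dosing rate must scale with clearance.
CL ratio = 48.5 / 100 = 0.4850
New interval (same dose) = 4.26 / 0.4850 = 8.784 h

8.78 h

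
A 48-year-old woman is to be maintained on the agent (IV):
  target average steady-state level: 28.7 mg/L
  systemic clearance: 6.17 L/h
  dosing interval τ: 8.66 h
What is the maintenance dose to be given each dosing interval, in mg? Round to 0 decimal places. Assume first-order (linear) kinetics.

1534 mg

At steady state, Dose/τ = Css × CL.
Dose = Css × CL × τ = 28.7 × 6.170 × 8.66 = 1534 mg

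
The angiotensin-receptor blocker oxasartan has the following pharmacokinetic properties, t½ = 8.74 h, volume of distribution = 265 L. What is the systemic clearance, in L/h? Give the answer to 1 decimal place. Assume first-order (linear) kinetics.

21.0 L/h

k = ln2 / t½ = 0.693147 / 8.74 = 0.07931 h⁻¹
CL = k × Vd = 0.07931 × 265 = 21.02 L/h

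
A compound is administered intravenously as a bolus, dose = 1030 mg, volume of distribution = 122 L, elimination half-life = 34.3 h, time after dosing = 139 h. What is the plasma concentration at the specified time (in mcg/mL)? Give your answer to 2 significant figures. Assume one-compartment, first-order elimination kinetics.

C₀ = Dose / Vd = 1030 / 122 = 8.443 mg/L
k = ln2 / t½ = 0.693147 / 34.3 = 0.02021 h⁻¹
C = C₀ · e^(−k·t) = 8.443 × e^(−0.02021 × 139)
  = 8.443 × 0.06025 = 0.5087 mg/L
(0.5087 mg/L = 0.5087 mcg/mL)

0.51 mcg/mL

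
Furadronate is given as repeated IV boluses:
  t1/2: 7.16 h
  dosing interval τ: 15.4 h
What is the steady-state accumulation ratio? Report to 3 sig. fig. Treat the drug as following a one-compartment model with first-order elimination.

k = ln2 / t½ = 0.693147 / 7.16 = 0.09681 h⁻¹
e^(−kτ) = e^(−0.09681 × 15.4) = 0.2252
Accumulation ratio R = 1 / (1 − e^(−kτ)) = 1 / (1 − 0.2252) = 1.291

1.29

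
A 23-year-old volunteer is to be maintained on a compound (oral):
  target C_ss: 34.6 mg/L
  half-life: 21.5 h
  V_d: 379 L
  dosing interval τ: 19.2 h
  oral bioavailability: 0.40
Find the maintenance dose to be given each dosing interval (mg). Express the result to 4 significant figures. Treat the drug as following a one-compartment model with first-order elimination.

20290 mg

k = ln2 / t½ = 0.693147 / 21.5 = 0.03224 h⁻¹
CL = k × Vd = 0.03224 × 379 = 12.22 L/h
At steady state, F × (Dose/τ) = Css × CL.
Dose = Css × CL × τ / F = 34.6 × 12.22 × 19.2 / 0.40 = 20290 mg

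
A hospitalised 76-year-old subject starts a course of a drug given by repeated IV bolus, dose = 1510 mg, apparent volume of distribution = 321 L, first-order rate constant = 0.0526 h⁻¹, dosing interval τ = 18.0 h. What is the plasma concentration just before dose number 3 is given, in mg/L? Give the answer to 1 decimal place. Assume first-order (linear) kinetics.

C₀ per dose = Dose / Vd = 1510 / 321 = 4.704 mg/L
Fraction remaining after one interval: r = e^(−kτ) = e^(−0.05260 × 18.0) = 0.3880
Before dose 3, 2 doses have been given (aged 1τ, 2τ).
C_trough = C₀ × (r + r²) = 4.704 × (0.3880 + 0.1505) = 2.533 mg/L

2.5 mg/L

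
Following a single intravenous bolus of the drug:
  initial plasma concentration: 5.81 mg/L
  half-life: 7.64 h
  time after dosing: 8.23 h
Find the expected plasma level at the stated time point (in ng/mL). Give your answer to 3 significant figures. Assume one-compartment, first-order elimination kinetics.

2750 ng/mL

k = ln2 / t½ = 0.693147 / 7.64 = 0.09073 h⁻¹
C = C₀ · e^(−k·t) = 5.810 × e^(−0.09073 × 8.23)
  = 5.810 × 0.4739 = 2.753 mg/L
Convert: 2.753 mg/L × 1000 = 2753 ng/mL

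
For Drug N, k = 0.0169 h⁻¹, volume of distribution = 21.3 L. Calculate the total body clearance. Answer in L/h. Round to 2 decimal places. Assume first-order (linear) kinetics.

CL = k × Vd = 0.0169 × 21.3 = 0.3600 L/h

0.36 L/h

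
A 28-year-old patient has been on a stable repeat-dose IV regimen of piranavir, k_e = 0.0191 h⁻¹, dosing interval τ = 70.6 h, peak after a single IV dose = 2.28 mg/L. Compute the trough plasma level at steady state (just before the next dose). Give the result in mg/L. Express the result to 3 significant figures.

0.800 mg/L

e^(−kτ) = e^(−0.01910 × 70.6) = 0.2596
Accumulation ratio R = 1 / (1 − e^(−kτ)) = 1 / (1 − 0.2596) = 1.351
Steady-state trough = C₀ × R × e^(−kτ) = 2.28 × 1.351 × 0.2596 = 0.7996 mg/L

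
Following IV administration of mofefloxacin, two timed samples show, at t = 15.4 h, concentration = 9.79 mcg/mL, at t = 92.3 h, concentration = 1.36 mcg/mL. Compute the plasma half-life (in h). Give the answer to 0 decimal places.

k = ln(C₁/C₂) / (t₂ − t₁) = ln(9.79/1.36) / (92.3 − 15.4)
  = 1.974 / 76.90 = 0.02567 h⁻¹
t½ = ln2 / k = 0.693147 / 0.02567 = 27.00 h

27 h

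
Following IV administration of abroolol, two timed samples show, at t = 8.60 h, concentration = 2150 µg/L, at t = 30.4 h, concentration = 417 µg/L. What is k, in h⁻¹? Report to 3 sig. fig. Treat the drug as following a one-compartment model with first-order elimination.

k = ln(C₁/C₂) / (t₂ − t₁) = ln(2150/417) / (30.4 − 8.60)
  = 1.640 / 21.80 = 0.07523 h⁻¹

0.0752 h⁻¹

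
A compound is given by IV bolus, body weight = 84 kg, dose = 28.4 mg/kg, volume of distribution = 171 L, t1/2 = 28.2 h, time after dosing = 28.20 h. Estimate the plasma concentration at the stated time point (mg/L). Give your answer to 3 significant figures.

Total dose = 28.4 × 84 = 2386 mg
C₀ = Dose / Vd = 2386 / 171 = 13.95 mg/L
k = ln2 / t½ = 0.693147 / 28.2 = 0.02458 h⁻¹
t / t½ = 28.20 / 28.2 = 1 half-lives
C = C₀ × (1/2)^1 = 13.95 × 0.5000 = 6.975 mg/L

6.98 mg/L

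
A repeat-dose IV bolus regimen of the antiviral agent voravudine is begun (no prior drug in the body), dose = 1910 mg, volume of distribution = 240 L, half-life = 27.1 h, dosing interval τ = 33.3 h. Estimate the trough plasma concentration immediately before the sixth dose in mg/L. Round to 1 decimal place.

C₀ per dose = Dose / Vd = 1910 / 240 = 7.958 mg/L
k = ln2 / t½ = 0.693147 / 27.1 = 0.02558 h⁻¹
Fraction remaining after one interval: r = e^(−kτ) = e^(−0.02558 × 33.3) = 0.4266
Before dose 6, 5 doses have been given (aged 1τ, 2τ, 3τ, 4τ, 5τ).
C_trough = C₀ × (r + r² + … + r^5) = C₀ × r(1−r^5)/(1−r)
        = 7.958 × 0.4266 × (1 − 0.01413) / (1 − 0.4266) = 5.837 mg/L

5.8 mg/L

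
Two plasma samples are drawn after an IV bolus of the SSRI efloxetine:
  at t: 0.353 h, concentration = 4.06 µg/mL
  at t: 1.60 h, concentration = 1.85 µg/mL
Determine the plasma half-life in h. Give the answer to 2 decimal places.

1.10 h

k = ln(C₁/C₂) / (t₂ − t₁) = ln(4.06/1.85) / (1.60 − 0.353)
  = 0.7860 / 1.247 = 0.6303 h⁻¹
t½ = ln2 / k = 0.693147 / 0.6303 = 1.100 h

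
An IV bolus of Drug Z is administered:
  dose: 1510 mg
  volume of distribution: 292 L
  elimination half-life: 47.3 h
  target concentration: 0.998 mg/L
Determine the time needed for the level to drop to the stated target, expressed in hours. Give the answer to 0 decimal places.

112 h

C₀ = Dose / Vd = 1510 / 292 = 5.171 mg/L
k = ln2 / t½ = 0.693147 / 47.3 = 0.01465 h⁻¹
t = ln(C₀ / C) / k = ln(5.171 / 0.998) / 0.01465
  = ln(5.181) / 0.01465 = 1.645 / 0.01465 = 112.3 h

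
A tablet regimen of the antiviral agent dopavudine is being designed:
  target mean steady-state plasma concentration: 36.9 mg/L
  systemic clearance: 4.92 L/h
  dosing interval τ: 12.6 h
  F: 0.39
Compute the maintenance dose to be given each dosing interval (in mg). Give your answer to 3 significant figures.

At steady state, F × (Dose/τ) = Css × CL.
Dose = Css × CL × τ / F = 36.9 × 4.920 × 12.6 / 0.39 = 5865 mg

5870 mg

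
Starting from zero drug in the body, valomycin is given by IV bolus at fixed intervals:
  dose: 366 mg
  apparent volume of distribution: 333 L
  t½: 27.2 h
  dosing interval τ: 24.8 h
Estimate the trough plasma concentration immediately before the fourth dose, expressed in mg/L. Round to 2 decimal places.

C₀ per dose = Dose / Vd = 366 / 333 = 1.099 mg/L
k = ln2 / t½ = 0.693147 / 27.2 = 0.02548 h⁻¹
Fraction remaining after one interval: r = e^(−kτ) = e^(−0.02548 × 24.8) = 0.5316
Before dose 4, 3 doses have been given (aged 1τ, 2τ, 3τ).
C_trough = C₀ × (r + r² + … + r^3) = C₀ × r(1−r^3)/(1−r)
        = 1.099 × 0.5316 × (1 − 0.1502) / (1 − 0.5316) = 1.060 mg/L

1.06 mg/L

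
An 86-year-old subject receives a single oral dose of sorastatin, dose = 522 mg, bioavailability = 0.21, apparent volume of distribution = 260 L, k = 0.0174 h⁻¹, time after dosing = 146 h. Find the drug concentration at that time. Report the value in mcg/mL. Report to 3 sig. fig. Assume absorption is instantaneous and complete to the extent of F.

0.0332 mcg/mL

Amount reaching circulation = F × Dose = 0.21 × 522.0 = 109.6 mg
C₀ = F·Dose / Vd = 109.6 / 260 = 0.4215 mg/L
C = C₀ · e^(−k·t) = 0.4215 × e^(−0.01740 × 146)
  = 0.4215 × 0.07883 = 0.03323 mg/L
(0.03323 mg/L = 0.03323 mcg/mL)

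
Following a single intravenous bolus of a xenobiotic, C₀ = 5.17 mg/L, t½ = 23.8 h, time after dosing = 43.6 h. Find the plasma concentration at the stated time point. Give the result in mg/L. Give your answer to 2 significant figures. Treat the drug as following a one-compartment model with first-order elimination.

k = ln2 / t½ = 0.693147 / 23.8 = 0.02912 h⁻¹
C = C₀ · e^(−k·t) = 5.170 × e^(−0.02912 × 43.6)
  = 5.170 × 0.2809 = 1.452 mg/L

1.5 mg/L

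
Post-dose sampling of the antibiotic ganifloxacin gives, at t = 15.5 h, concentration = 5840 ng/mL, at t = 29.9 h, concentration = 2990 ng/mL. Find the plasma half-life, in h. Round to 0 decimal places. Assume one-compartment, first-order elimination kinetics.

k = ln(C₁/C₂) / (t₂ − t₁) = ln(5840/2990) / (29.9 − 15.5)
  = 0.6695 / 14.40 = 0.04649 h⁻¹
t½ = ln2 / k = 0.693147 / 0.04649 = 14.91 h

15 h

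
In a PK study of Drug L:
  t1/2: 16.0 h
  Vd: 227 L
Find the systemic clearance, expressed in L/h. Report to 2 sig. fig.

9.8 L/h

k = ln2 / t½ = 0.693147 / 16.0 = 0.04332 h⁻¹
CL = k × Vd = 0.04332 × 227 = 9.834 L/h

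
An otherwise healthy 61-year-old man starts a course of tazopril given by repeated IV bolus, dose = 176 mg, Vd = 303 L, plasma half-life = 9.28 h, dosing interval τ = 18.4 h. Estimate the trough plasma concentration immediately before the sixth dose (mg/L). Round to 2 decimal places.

C₀ per dose = Dose / Vd = 176 / 303 = 0.5809 mg/L
k = ln2 / t½ = 0.693147 / 9.28 = 0.07469 h⁻¹
Fraction remaining after one interval: r = e^(−kτ) = e^(−0.07469 × 18.4) = 0.2530
Before dose 6, 5 doses have been given (aged 1τ, 2τ, 3τ, 4τ, 5τ).
C_trough = C₀ × (r + r² + … + r^5) = C₀ × r(1−r^5)/(1−r)
        = 0.5809 × 0.2530 × (1 − 0.001037) / (1 − 0.2530) = 0.1965 mg/L

0.20 mg/L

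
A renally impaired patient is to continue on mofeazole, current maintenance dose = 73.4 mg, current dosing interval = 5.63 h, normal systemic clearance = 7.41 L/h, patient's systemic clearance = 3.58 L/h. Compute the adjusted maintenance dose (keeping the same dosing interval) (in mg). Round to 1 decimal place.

35.5 mg

To keep the same average steady-state level, dosing rate must scale with clearance.
CL ratio = 3.58 / 7.41 = 0.4831
New dose (same interval) = 73.4 × 0.4831 = 35.46 mg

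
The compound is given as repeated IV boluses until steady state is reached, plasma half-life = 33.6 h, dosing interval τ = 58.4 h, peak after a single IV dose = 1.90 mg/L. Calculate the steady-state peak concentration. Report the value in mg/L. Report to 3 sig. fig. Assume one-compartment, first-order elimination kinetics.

k = ln2 / t½ = 0.693147 / 33.6 = 0.02063 h⁻¹
e^(−kτ) = e^(−0.02063 × 58.4) = 0.2998
Accumulation ratio R = 1 / (1 − e^(−kτ)) = 1 / (1 − 0.2998) = 1.428
Steady-state peak = C₀ × R = 1.90 × 1.428 = 2.713 mg/L

2.71 mg/L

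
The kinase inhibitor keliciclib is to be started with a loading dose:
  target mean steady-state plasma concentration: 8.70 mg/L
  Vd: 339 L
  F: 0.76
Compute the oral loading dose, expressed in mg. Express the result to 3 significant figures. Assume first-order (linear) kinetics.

LD = Css × Vd / F = 8.70 × 339 / 0.76 = 3881 mg

3880 mg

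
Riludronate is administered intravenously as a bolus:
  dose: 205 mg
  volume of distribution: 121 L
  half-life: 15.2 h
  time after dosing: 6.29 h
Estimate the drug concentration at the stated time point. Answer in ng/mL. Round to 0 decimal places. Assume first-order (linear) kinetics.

C₀ = Dose / Vd = 205.0 / 121 = 1.694 mg/L
k = ln2 / t½ = 0.693147 / 15.2 = 0.04560 h⁻¹
C = C₀ · e^(−k·t) = 1.694 × e^(−0.04560 × 6.29)
  = 1.694 × 0.7506 = 1.272 mg/L
Convert: 1.272 mg/L × 1000 = 1272 ng/mL

1272 ng/mL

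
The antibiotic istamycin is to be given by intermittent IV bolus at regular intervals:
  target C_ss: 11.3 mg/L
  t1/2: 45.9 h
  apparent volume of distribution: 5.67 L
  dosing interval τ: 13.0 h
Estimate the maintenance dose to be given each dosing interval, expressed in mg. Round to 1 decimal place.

12.6 mg

k = ln2 / t½ = 0.693147 / 45.9 = 0.01510 h⁻¹
CL = k × Vd = 0.01510 × 5.67 = 0.08562 L/h
At steady state, Dose/τ = Css × CL.
Dose = Css × CL × τ = 11.3 × 0.08562 × 13.0 = 12.58 mg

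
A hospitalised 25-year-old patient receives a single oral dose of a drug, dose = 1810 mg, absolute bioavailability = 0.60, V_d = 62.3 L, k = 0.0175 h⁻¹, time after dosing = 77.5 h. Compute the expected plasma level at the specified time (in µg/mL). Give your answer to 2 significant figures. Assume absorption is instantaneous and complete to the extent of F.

Amount reaching circulation = F × Dose = 0.60 × 1810 = 1086 mg
C₀ = F·Dose / Vd = 1086 / 62.3 = 17.43 mg/L
C = C₀ · e^(−k·t) = 17.43 × e^(−0.01750 × 77.5)
  = 17.43 × 0.2576 = 4.490 mg/L
(4.490 mg/L = 4.490 µg/mL)

4.5 µg/mL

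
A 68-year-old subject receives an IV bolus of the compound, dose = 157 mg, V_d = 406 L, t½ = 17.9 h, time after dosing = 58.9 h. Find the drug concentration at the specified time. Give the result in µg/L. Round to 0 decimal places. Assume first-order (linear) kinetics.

C₀ = Dose / Vd = 157.0 / 406 = 0.3867 mg/L
k = ln2 / t½ = 0.693147 / 17.9 = 0.03872 h⁻¹
C = C₀ · e^(−k·t) = 0.3867 × e^(−0.03872 × 58.9)
  = 0.3867 × 0.1022 = 0.03952 mg/L
Convert: 0.03952 mg/L × 1000 = 39.52 µg/L

40 µg/L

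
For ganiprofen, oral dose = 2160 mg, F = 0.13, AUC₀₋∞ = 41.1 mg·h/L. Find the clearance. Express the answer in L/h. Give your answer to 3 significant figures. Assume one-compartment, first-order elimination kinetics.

CL = F·Dose / AUC = 0.13 × 2160 / 41.1 = 6.832 L/h

6.83 L/h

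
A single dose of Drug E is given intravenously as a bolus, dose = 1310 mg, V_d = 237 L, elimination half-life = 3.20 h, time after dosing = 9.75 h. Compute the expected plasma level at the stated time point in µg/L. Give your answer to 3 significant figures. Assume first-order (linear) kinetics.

C₀ = Dose / Vd = 1310 / 237 = 5.527 mg/L
k = ln2 / t½ = 0.693147 / 3.20 = 0.2166 h⁻¹
C = C₀ · e^(−k·t) = 5.527 × e^(−0.2166 × 9.75)
  = 5.527 × 0.1210 = 0.6688 mg/L
Convert: 0.6688 mg/L × 1000 = 668.8 µg/L

669 µg/L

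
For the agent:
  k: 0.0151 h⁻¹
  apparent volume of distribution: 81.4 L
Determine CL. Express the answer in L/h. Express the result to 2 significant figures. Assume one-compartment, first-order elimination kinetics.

CL = k × Vd = 0.0151 × 81.4 = 1.229 L/h

1.2 L/h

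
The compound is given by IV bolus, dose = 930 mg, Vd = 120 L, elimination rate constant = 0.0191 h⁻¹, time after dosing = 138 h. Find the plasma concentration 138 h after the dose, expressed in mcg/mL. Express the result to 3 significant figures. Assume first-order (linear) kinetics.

0.555 mcg/mL

C₀ = Dose / Vd = 930.0 / 120 = 7.750 mg/L
C = C₀ · e^(−k·t) = 7.750 × e^(−0.01910 × 138)
  = 7.750 × 0.07166 = 0.5554 mg/L
(0.5554 mg/L = 0.5554 mcg/mL)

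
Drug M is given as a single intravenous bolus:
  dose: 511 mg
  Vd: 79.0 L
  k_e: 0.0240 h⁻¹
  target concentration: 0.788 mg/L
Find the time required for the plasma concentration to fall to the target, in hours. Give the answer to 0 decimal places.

C₀ = Dose / Vd = 511.0 / 79.0 = 6.468 mg/L
t = ln(C₀ / C) / k = ln(6.468 / 0.788) / 0.02400
  = ln(8.208) / 0.02400 = 2.105 / 0.02400 = 87.71 h

88 h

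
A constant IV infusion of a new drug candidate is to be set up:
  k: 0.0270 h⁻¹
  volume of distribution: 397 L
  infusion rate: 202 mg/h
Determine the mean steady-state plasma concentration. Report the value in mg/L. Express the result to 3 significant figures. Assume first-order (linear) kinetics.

18.8 mg/L

CL = k × Vd = 0.02700 × 397 = 10.72 L/h
At steady state Css = R₀ / CL = 202 / 10.72 = 18.84 mg/L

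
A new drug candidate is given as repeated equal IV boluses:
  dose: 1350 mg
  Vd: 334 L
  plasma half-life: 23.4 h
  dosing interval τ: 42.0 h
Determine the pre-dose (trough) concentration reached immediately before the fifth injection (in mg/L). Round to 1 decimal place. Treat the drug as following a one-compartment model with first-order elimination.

1.6 mg/L

C₀ per dose = Dose / Vd = 1350 / 334 = 4.042 mg/L
k = ln2 / t½ = 0.693147 / 23.4 = 0.02962 h⁻¹
Fraction remaining after one interval: r = e^(−kτ) = e^(−0.02962 × 42.0) = 0.2882
Before dose 5, 4 doses have been given (aged 1τ, 2τ, 3τ, 4τ).
C_trough = C₀ × (r + r² + … + r^4) = C₀ × r(1−r^4)/(1−r)
        = 4.042 × 0.2882 × (1 − 0.006899) / (1 − 0.2882) = 1.625 mg/L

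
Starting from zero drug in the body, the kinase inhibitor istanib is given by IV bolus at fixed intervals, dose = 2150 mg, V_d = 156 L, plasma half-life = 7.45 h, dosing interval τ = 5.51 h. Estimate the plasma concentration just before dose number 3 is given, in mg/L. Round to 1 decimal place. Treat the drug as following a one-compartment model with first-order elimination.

C₀ per dose = Dose / Vd = 2150 / 156 = 13.78 mg/L
k = ln2 / t½ = 0.693147 / 7.45 = 0.09304 h⁻¹
Fraction remaining after one interval: r = e^(−kτ) = e^(−0.09304 × 5.51) = 0.5989
Before dose 3, 2 doses have been given (aged 1τ, 2τ).
C_trough = C₀ × (r + r²) = 13.78 × (0.5989 + 0.3587) = 13.20 mg/L

13.2 mg/L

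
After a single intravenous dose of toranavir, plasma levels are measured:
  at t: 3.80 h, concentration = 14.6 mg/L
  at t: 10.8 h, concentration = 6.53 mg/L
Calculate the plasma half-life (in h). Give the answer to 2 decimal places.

6.03 h

k = ln(C₁/C₂) / (t₂ − t₁) = ln(14.6/6.53) / (10.8 − 3.80)
  = 0.8046 / 7.000 = 0.1149 h⁻¹
t½ = ln2 / k = 0.693147 / 0.1149 = 6.033 h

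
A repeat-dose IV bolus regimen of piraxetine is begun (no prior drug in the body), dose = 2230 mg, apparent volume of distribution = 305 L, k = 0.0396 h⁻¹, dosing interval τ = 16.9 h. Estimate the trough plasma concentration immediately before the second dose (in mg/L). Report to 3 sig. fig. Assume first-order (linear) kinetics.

3.74 mg/L

C₀ per dose = Dose / Vd = 2230 / 305 = 7.311 mg/L
Fraction remaining after one interval: r = e^(−kτ) = e^(−0.03960 × 16.9) = 0.5121
Before dose 2, 1 dose has been given (aged 1τ).
C_trough = C₀ × r = 7.311 × 0.5121 = 3.744 mg/L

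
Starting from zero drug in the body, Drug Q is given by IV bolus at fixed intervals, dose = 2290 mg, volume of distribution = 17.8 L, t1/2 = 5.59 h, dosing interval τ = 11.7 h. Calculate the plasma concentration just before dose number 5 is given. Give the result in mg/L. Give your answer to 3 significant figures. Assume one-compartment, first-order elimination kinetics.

39.3 mg/L

C₀ per dose = Dose / Vd = 2290 / 17.8 = 128.7 mg/L
k = ln2 / t½ = 0.693147 / 5.59 = 0.1240 h⁻¹
Fraction remaining after one interval: r = e^(−kτ) = e^(−0.1240 × 11.7) = 0.2344
Before dose 5, 4 doses have been given (aged 1τ, 2τ, 3τ, 4τ).
C_trough = C₀ × (r + r² + … + r^4) = C₀ × r(1−r^4)/(1−r)
        = 128.7 × 0.2344 × (1 − 0.003019) / (1 − 0.2344) = 39.28 mg/L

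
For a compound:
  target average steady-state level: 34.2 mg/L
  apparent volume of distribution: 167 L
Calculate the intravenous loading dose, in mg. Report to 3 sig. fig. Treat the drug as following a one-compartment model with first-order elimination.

LD = Css × Vd = 34.2 × 167 = 5711 mg

5710 mg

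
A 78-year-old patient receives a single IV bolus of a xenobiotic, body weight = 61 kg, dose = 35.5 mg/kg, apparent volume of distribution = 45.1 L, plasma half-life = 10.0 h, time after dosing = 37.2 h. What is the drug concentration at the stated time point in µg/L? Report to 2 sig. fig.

3600 µg/L

Total dose = 35.5 × 61 = 2166 mg
C₀ = Dose / Vd = 2166 / 45.1 = 48.03 mg/L
k = ln2 / t½ = 0.693147 / 10.0 = 0.06931 h⁻¹
C = C₀ · e^(−k·t) = 48.03 × e^(−0.06931 × 37.2)
  = 48.03 × 0.07590 = 3.645 mg/L
Convert: 3.645 mg/L × 1000 = 3645 µg/L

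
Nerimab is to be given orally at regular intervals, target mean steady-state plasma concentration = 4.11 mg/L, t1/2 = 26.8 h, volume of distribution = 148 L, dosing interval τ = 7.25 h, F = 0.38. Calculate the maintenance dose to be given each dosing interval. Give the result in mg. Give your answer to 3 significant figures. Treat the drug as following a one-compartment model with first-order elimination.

300 mg

k = ln2 / t½ = 0.693147 / 26.8 = 0.02586 h⁻¹
CL = k × Vd = 0.02586 × 148 = 3.827 L/h
At steady state, F × (Dose/τ) = Css × CL.
Dose = Css × CL × τ / F = 4.11 × 3.827 × 7.25 / 0.38 = 300.1 mg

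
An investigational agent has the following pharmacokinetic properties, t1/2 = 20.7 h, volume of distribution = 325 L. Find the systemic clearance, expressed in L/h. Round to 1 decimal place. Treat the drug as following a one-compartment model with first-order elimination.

10.9 L/h

k = ln2 / t½ = 0.693147 / 20.7 = 0.03349 h⁻¹
CL = k × Vd = 0.03349 × 325 = 10.88 L/h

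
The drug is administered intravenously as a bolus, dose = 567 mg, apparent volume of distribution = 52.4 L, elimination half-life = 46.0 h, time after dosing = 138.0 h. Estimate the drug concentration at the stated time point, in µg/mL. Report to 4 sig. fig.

1.353 µg/mL

C₀ = Dose / Vd = 567.0 / 52.4 = 10.82 mg/L
k = ln2 / t½ = 0.693147 / 46.0 = 0.01507 h⁻¹
t / t½ = 138.0 / 46.0 = 3 half-lives
C = C₀ × (1/2)^3 = 10.82 × 0.1250 = 1.353 mg/L
(1.353 mg/L = 1.353 µg/mL)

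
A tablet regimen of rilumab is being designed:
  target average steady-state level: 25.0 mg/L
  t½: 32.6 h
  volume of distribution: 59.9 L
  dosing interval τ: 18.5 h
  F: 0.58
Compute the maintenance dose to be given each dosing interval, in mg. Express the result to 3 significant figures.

1020 mg

k = ln2 / t½ = 0.693147 / 32.6 = 0.02126 h⁻¹
CL = k × Vd = 0.02126 × 59.9 = 1.273 L/h
At steady state, F × (Dose/τ) = Css × CL.
Dose = Css × CL × τ / F = 25.0 × 1.273 × 18.5 / 0.58 = 1015 mg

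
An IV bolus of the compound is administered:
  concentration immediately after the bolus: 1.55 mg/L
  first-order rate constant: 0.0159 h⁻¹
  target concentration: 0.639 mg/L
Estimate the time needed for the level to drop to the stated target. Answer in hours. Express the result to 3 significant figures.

t = ln(C₀ / C) / k = ln(1.550 / 0.639) / 0.01590
  = ln(2.426) / 0.01590 = 0.8862 / 0.01590 = 55.74 h

55.7 h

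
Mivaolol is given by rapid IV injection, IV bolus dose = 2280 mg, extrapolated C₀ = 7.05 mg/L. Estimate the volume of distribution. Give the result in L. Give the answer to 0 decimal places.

323 L

Vd = Dose / C₀ = 2280 / 7.05 = 323.4 L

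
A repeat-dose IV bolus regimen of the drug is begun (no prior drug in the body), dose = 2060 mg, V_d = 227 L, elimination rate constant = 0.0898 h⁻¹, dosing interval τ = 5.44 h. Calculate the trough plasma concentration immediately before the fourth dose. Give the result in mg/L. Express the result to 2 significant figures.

11 mg/L

C₀ per dose = Dose / Vd = 2060 / 227 = 9.075 mg/L
Fraction remaining after one interval: r = e^(−kτ) = e^(−0.08980 × 5.44) = 0.6135
Before dose 4, 3 doses have been given (aged 1τ, 2τ, 3τ).
C_trough = C₀ × (r + r² + … + r^3) = C₀ × r(1−r^3)/(1−r)
        = 9.075 × 0.6135 × (1 − 0.2309) / (1 − 0.6135) = 11.08 mg/L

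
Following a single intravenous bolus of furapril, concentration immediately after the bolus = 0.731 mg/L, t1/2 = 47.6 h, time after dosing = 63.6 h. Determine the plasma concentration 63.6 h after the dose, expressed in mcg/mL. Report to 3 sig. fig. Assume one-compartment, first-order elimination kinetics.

k = ln2 / t½ = 0.693147 / 47.6 = 0.01456 h⁻¹
C = C₀ · e^(−k·t) = 0.7310 × e^(−0.01456 × 63.6)
  = 0.7310 × 0.3961 = 0.2895 mg/L
(0.2895 mg/L = 0.2895 mcg/mL)

0.290 mcg/mL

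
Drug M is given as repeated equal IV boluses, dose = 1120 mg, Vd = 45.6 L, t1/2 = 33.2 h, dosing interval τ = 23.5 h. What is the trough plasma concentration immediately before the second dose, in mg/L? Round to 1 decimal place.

C₀ per dose = Dose / Vd = 1120 / 45.6 = 24.56 mg/L
k = ln2 / t½ = 0.693147 / 33.2 = 0.02088 h⁻¹
Fraction remaining after one interval: r = e^(−kτ) = e^(−0.02088 × 23.5) = 0.6122
Before dose 2, 1 dose has been given (aged 1τ).
C_trough = C₀ × r = 24.56 × 0.6122 = 15.04 mg/L

15.0 mg/L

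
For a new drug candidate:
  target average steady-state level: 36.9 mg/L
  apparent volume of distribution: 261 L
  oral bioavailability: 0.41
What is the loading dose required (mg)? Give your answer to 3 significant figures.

23500 mg

LD = Css × Vd / F = 36.9 × 261 / 0.41 = 23490 mg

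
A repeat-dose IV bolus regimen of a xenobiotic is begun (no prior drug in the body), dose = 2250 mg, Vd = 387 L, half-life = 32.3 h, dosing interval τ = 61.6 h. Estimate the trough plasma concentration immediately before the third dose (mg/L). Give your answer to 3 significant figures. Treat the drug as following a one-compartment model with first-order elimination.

1.96 mg/L

C₀ per dose = Dose / Vd = 2250 / 387 = 5.814 mg/L
k = ln2 / t½ = 0.693147 / 32.3 = 0.02146 h⁻¹
Fraction remaining after one interval: r = e^(−kτ) = e^(−0.02146 × 61.6) = 0.2666
Before dose 3, 2 doses have been given (aged 1τ, 2τ).
C_trough = C₀ × (r + r²) = 5.814 × (0.2666 + 0.07108) = 1.963 mg/L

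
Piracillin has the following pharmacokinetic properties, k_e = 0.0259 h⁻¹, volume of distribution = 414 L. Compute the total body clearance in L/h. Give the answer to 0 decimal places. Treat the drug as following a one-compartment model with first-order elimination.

CL = k × Vd = 0.0259 × 414 = 10.72 L/h

11 L/h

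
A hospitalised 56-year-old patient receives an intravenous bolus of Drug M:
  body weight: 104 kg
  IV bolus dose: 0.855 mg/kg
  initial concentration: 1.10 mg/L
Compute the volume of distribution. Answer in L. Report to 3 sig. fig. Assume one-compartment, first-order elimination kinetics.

80.8 L

Dose = 0.855 × 104 = 88.92 mg
Vd = Dose / C₀ = 88.92 / 1.10 = 80.84 L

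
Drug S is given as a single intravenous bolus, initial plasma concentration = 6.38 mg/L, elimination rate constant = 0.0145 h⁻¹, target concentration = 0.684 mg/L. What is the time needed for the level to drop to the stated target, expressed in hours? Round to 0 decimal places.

154 h

t = ln(C₀ / C) / k = ln(6.380 / 0.684) / 0.01450
  = ln(9.327) / 0.01450 = 2.233 / 0.01450 = 154.0 h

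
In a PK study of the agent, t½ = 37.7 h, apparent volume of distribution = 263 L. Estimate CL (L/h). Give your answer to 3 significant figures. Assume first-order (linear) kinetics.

k = ln2 / t½ = 0.693147 / 37.7 = 0.01839 h⁻¹
CL = k × Vd = 0.01839 × 263 = 4.837 L/h

4.84 L/h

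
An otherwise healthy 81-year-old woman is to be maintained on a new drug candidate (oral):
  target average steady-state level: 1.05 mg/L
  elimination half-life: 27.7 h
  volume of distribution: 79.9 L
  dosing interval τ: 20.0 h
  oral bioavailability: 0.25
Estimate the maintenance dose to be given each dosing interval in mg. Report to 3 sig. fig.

k = ln2 / t½ = 0.693147 / 27.7 = 0.02502 h⁻¹
CL = k × Vd = 0.02502 × 79.9 = 1.999 L/h
At steady state, F × (Dose/τ) = Css × CL.
Dose = Css × CL × τ / F = 1.05 × 1.999 × 20.0 / 0.25 = 167.9 mg

168 mg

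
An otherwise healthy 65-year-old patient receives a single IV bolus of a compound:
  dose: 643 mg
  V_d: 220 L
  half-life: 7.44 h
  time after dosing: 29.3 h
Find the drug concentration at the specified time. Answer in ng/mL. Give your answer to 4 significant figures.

190.7 ng/mL

C₀ = Dose / Vd = 643.0 / 220 = 2.923 mg/L
k = ln2 / t½ = 0.693147 / 7.44 = 0.09316 h⁻¹
C = C₀ · e^(−k·t) = 2.923 × e^(−0.09316 × 29.3)
  = 2.923 × 0.06525 = 0.1907 mg/L
Convert: 0.1907 mg/L × 1000 = 190.7 ng/mL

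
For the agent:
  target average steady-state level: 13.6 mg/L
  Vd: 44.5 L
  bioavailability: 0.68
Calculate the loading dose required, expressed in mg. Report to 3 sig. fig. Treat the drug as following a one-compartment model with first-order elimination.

LD = Css × Vd / F = 13.6 × 44.5 / 0.68 = 890.0 mg

890 mg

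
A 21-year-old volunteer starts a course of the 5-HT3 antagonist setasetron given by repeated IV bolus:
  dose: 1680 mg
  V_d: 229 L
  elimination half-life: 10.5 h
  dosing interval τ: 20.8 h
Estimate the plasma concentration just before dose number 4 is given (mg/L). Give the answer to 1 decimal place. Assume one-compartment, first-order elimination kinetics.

2.4 mg/L

C₀ per dose = Dose / Vd = 1680 / 229 = 7.336 mg/L
k = ln2 / t½ = 0.693147 / 10.5 = 0.06601 h⁻¹
Fraction remaining after one interval: r = e^(−kτ) = e^(−0.06601 × 20.8) = 0.2533
Before dose 4, 3 doses have been given (aged 1τ, 2τ, 3τ).
C_trough = C₀ × (r + r² + … + r^3) = C₀ × r(1−r^3)/(1−r)
        = 7.336 × 0.2533 × (1 − 0.01625) / (1 − 0.2533) = 2.448 mg/L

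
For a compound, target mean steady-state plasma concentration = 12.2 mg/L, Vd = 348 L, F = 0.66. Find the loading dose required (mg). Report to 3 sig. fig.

LD = Css × Vd / F = 12.2 × 348 / 0.66 = 6433 mg

6430 mg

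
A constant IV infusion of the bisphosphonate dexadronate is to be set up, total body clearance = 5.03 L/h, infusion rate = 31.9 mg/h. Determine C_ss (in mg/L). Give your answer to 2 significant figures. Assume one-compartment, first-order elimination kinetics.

At steady state Css = R₀ / CL = 31.9 / 5.030 = 6.342 mg/L

6.3 mg/L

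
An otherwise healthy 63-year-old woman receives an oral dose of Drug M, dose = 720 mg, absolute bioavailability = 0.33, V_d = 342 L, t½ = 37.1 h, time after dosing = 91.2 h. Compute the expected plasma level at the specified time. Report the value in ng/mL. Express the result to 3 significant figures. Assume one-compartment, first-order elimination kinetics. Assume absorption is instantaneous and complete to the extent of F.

126 ng/mL

Amount reaching circulation = F × Dose = 0.33 × 720.0 = 237.6 mg
C₀ = F·Dose / Vd = 237.6 / 342 = 0.6947 mg/L
k = ln2 / t½ = 0.693147 / 37.1 = 0.01868 h⁻¹
C = C₀ · e^(−k·t) = 0.6947 × e^(−0.01868 × 91.2)
  = 0.6947 × 0.1820 = 0.1264 mg/L
Convert: 0.1264 mg/L × 1000 = 126.4 ng/mL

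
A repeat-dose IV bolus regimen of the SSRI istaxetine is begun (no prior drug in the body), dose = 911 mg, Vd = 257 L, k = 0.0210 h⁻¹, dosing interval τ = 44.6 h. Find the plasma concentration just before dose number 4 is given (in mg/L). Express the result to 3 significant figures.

C₀ per dose = Dose / Vd = 911 / 257 = 3.545 mg/L
Fraction remaining after one interval: r = e^(−kτ) = e^(−0.02100 × 44.6) = 0.3920
Before dose 4, 3 doses have been given (aged 1τ, 2τ, 3τ).
C_trough = C₀ × (r + r² + … + r^3) = C₀ × r(1−r^3)/(1−r)
        = 3.545 × 0.3920 × (1 − 0.06024) / (1 − 0.3920) = 2.148 mg/L

2.15 mg/L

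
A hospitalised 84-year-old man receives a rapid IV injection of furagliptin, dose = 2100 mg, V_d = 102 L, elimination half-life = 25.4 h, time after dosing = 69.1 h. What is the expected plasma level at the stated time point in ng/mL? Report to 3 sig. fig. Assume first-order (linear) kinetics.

C₀ = Dose / Vd = 2100 / 102 = 20.59 mg/L
k = ln2 / t½ = 0.693147 / 25.4 = 0.02729 h⁻¹
C = C₀ · e^(−k·t) = 20.59 × e^(−0.02729 × 69.1)
  = 20.59 × 0.1517 = 3.124 mg/L
Convert: 3.124 mg/L × 1000 = 3124 ng/mL

3120 ng/mL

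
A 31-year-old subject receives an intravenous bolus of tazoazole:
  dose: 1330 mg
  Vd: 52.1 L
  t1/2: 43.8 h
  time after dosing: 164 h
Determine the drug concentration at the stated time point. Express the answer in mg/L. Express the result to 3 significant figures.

C₀ = Dose / Vd = 1330 / 52.1 = 25.53 mg/L
k = ln2 / t½ = 0.693147 / 43.8 = 0.01583 h⁻¹
C = C₀ · e^(−k·t) = 25.53 × e^(−0.01583 × 164)
  = 25.53 × 0.07456 = 1.904 mg/L

1.90 mg/L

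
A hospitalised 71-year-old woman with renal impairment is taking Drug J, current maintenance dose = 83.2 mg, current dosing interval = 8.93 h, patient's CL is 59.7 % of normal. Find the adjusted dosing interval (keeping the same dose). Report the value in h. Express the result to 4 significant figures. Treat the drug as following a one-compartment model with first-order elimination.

To keep the same average steady-state level, dosing rate must scale with clearance.
CL ratio = 59.7 / 100 = 0.5970
New interval (same dose) = 8.93 / 0.5970 = 14.96 h

14.96 h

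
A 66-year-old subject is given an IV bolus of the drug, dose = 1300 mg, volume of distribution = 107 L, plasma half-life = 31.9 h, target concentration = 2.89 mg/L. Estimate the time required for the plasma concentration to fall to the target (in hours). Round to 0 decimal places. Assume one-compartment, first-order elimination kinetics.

C₀ = Dose / Vd = 1300 / 107 = 12.15 mg/L
k = ln2 / t½ = 0.693147 / 31.9 = 0.02173 h⁻¹
t = ln(C₀ / C) / k = ln(12.15 / 2.89) / 0.02173
  = ln(4.204) / 0.02173 = 1.436 / 0.02173 = 66.08 h

66 h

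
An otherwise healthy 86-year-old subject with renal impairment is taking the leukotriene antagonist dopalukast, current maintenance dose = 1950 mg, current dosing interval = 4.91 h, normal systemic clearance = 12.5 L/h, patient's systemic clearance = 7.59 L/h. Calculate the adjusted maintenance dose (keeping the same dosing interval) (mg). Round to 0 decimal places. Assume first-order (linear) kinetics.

1184 mg

To keep the same average steady-state level, dosing rate must scale with clearance.
CL ratio = 7.59 / 12.5 = 0.6072
New dose (same interval) = 1950 × 0.6072 = 1184 mg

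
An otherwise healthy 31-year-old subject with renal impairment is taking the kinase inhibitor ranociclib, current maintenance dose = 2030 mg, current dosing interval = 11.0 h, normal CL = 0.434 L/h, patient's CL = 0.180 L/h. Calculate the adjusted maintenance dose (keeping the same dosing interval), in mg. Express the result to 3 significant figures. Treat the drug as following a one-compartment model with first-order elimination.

842 mg

To keep the same average steady-state level, dosing rate must scale with clearance.
CL ratio = 0.180 / 0.434 = 0.4147
New dose (same interval) = 2030 × 0.4147 = 841.8 mg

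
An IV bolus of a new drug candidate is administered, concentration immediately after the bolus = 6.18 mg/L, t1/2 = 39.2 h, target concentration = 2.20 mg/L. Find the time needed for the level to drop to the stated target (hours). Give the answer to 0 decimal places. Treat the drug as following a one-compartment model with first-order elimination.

58 h

k = ln2 / t½ = 0.693147 / 39.2 = 0.01768 h⁻¹
t = ln(C₀ / C) / k = ln(6.180 / 2.20) / 0.01768
  = ln(2.809) / 0.01768 = 1.033 / 0.01768 = 58.43 h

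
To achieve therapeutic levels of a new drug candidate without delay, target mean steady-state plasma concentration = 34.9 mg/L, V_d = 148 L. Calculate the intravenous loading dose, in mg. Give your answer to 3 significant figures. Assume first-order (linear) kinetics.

5170 mg

LD = Css × Vd = 34.9 × 148 = 5165 mg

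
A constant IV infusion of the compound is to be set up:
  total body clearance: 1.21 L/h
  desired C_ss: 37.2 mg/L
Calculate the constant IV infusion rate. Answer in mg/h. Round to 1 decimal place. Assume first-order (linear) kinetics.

45.0 mg/h

At steady state, infusion rate R₀ = Css × CL = 37.2 × 1.210 = 45.01 mg/h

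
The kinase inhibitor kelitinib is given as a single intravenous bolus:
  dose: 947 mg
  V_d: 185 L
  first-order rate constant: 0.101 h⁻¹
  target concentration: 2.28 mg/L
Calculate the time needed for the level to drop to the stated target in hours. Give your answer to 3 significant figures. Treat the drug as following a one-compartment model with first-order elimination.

8.01 h

C₀ = Dose / Vd = 947.0 / 185 = 5.119 mg/L
t = ln(C₀ / C) / k = ln(5.119 / 2.28) / 0.1010
  = ln(2.245) / 0.1010 = 0.8087 / 0.1010 = 8.007 h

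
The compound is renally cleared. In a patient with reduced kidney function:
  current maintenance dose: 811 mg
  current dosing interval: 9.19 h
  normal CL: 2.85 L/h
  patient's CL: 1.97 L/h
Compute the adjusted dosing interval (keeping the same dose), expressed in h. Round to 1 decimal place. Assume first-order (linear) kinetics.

13.3 h

To keep the same average steady-state level, dosing rate must scale with clearance.
CL ratio = 1.97 / 2.85 = 0.6912
New interval (same dose) = 9.19 / 0.6912 = 13.30 h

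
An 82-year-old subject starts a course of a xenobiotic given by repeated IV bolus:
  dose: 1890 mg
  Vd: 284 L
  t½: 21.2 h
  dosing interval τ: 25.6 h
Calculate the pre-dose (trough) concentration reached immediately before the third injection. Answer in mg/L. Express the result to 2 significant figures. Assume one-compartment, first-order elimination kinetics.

4.1 mg/L

C₀ per dose = Dose / Vd = 1890 / 284 = 6.655 mg/L
k = ln2 / t½ = 0.693147 / 21.2 = 0.03270 h⁻¹
Fraction remaining after one interval: r = e^(−kτ) = e^(−0.03270 × 25.6) = 0.4330
Before dose 3, 2 doses have been given (aged 1τ, 2τ).
C_trough = C₀ × (r + r²) = 6.655 × (0.4330 + 0.1875) = 4.129 mg/L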